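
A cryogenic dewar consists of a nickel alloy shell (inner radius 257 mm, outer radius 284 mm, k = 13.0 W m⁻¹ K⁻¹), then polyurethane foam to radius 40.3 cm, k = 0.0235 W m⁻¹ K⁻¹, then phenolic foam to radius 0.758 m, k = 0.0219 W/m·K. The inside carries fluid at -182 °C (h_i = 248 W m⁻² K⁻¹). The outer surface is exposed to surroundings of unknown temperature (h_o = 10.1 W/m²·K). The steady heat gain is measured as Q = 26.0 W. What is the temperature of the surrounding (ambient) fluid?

T_out = 19.9 °C

Series resistances:
  R_conv,in = 1/(4πr²h) = 1/(4π·0.257²·248) = 0.004858 K/W
  R_nickel alloy = (1/0.257 − 1/0.284)/(4πk) = 0.3699/(4π·13.0) = 0.002264 K/W
  R_polyurethane foam = (1/0.284 − 1/0.403)/(4πk) = 1.040/(4π·0.0235) = 3.521 K/W
  R_phenolic foam = (1/0.403 − 1/0.758)/(4πk) = 1.162/(4π·0.0219) = 4.223 K/W
  R_conv,out = 1/(4πr²h) = 1/(4π·0.758²·10.1) = 0.01371 K/W
ΣR = 7.764 K/W
ΔT = Q·ΣR = 26.0 × 7.764 = 201.9 K
Heat flows inward, so T_out = T_in + ΔT = -182 + 201.9 = 19.9 °C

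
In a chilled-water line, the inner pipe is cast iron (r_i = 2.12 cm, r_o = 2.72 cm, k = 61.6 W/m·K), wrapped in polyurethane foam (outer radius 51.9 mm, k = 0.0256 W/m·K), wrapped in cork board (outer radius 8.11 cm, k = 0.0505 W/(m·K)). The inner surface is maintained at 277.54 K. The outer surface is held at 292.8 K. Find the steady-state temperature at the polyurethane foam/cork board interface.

Series thermal resistances, inner to outer:
  R'_cast iron = ln(0.0272/0.0212)/(2πk) = 0.2492/(2π·61.6) = 6.439×10^-4 m·K/W
  R'_polyurethane foam = ln(0.0519/0.0272)/(2πk) = 0.6461/(2π·0.0256) = 4.017 m·K/W
  R'_cork board = ln(0.0811/0.0519)/(2πk) = 0.4464/(2π·0.0505) = 1.407 m·K/W
ΣR = 6.439×10^-4 + 4.017 + 1.407 = 5.425 m·K/W
Q' = ΔT/ΣR = (277.54 K − 292.8 K)/5.425 = -2.813 W/m
From the inner boundary to the polyurethane foam/cork board interface, ΣR_partial = 4.018 m·K/W.
T_interface = T_in − Q'·ΣR_partial = 277.54 K − (-2.813)(4.018) = 288.8 K

T = 288.8 K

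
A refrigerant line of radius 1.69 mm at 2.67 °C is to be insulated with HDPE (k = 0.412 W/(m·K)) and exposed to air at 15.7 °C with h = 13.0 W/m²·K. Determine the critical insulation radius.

r_cr = 3.17 cm

For a cylinder, r_cr = k_ins/h = 0.412/13.0 = 0.0317 m = 3.17 cm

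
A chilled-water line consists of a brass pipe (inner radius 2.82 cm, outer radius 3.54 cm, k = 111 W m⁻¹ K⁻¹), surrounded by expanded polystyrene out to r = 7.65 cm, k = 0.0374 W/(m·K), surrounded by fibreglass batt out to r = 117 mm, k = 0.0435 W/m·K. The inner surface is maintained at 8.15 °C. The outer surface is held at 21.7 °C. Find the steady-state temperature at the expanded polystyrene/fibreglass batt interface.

T = 17.3 °C

Resistance network (inner→outer):
  R'_brass = ln(0.0354/0.0282)/(2πk) = 0.2274/(2π·111) = 3.260×10^-4 m·K/W
  R'_expanded polystyrene = ln(0.0765/0.0354)/(2πk) = 0.7706/(2π·0.0374) = 3.279 m·K/W
  R'_fibreglass batt = ln(0.117/0.0765)/(2πk) = 0.4249/(2π·0.0435) = 1.555 m·K/W
ΣR = 3.260×10^-4 + 3.279 + 1.555 = 4.834 m·K/W
Q' = ΔT/ΣR = (8.15 °C − 21.7 °C)/4.834 = -2.803 W/m
From the inner boundary to the expanded polystyrene/fibreglass batt interface, ΣR_partial = 3.279 m·K/W.
T_interface = T_in − Q'·ΣR_partial = 8.15 °C − (-2.803)(3.279) = 17.3 °C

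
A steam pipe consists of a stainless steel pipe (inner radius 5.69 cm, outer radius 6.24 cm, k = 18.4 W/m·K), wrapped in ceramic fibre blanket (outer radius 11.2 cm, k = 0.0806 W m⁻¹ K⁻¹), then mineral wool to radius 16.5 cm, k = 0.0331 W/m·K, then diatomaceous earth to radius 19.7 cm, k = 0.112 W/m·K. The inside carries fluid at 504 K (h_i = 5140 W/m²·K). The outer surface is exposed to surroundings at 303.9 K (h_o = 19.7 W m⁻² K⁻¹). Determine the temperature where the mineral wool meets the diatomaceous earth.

Series thermal resistances, inner to outer:
  R'_conv,in = 1/(2πr h) = 1/(2π·0.0569·5140) = 5.442×10^-4 m·K/W
  R'_stainless steel = ln(0.0624/0.0569)/(2πk) = 0.09227/(2π·18.4) = 7.981×10^-4 m·K/W
  R'_ceramic fibre blanket = ln(0.112/0.0624)/(2πk) = 0.5849/(2π·0.0806) = 1.155 m·K/W
  R'_mineral wool = ln(0.165/0.112)/(2πk) = 0.3874/(2π·0.0331) = 1.863 m·K/W
  R'_diatomaceous earth = ln(0.197/0.165)/(2πk) = 0.1773/(2π·0.112) = 0.2519 m·K/W
  R'_conv,out = 1/(2πr h) = 1/(2π·0.197·19.7) = 0.04101 m·K/W
ΣR = 5.442×10^-4 + 7.981×10^-4 + 1.155 + 1.863 + 0.2519 + 0.04101 = 3.312 m·K/W
Q' = ΔT/ΣR = (504 K − 303.9 K)/3.312 = 60.42 W/m
From the inner boundary to the mineral wool/diatomaceous earth interface, ΣR_partial = 3.019 m·K/W.
T_interface = T_in − Q'·ΣR_partial = 504 K − (60.42)(3.019) = 321.6 K

T = 321.6 K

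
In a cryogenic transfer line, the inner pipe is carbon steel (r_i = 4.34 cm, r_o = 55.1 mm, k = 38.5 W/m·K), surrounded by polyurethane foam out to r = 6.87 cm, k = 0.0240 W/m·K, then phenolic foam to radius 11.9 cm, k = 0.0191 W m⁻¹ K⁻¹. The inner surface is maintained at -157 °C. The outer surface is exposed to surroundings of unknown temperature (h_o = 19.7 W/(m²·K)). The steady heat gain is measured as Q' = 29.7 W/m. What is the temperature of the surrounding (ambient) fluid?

Sum the resistances:
  R'_carbon steel = ln(0.0551/0.0434)/(2πk) = 0.2387/(2π·38.5) = 9.867×10^-4 m·K/W
  R'_polyurethane foam = ln(0.0687/0.0551)/(2πk) = 0.2206/(2π·0.0240) = 1.463 m·K/W
  R'_phenolic foam = ln(0.119/0.0687)/(2πk) = 0.5494/(2π·0.0191) = 4.578 m·K/W
  R'_conv,out = 1/(2πr h) = 1/(2π·0.119·19.7) = 0.06789 m·K/W
ΣR = 6.110 m·K/W
ΔT = Q'·ΣR = 29.7 × 6.110 = 181.5 K
Heat flows inward, so T_out = T_in + ΔT = -157 + 181.5 = 24.5 °C

T_out = 24.5 °C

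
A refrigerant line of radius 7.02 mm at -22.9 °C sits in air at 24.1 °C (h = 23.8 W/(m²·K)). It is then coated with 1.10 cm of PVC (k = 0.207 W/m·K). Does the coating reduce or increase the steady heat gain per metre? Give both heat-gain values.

Critical radius for a cylinder: r_cr = k/h = 0.00870 m = 0.870 cm.
Outer radius after coating: r₂ = 0.00702 + 0.0110 = 0.01802 m.
r₁ < r_cr < r₂: heat gain rises to a maximum at r_cr then falls. Whether the coating helps depends on whether Q(r₂) has dropped back below Q(r₁).
Bare: R = 1/(2πr₁h) = 0.9526 m·K/W; Q = 47/0.9526 = 49.3 W/m.
Coated: R = R_cond + R_conv = 1.096 m·K/W; Q = 47/1.096 = 42.9 W/m.

reduces: 49.3 → 42.9 W/m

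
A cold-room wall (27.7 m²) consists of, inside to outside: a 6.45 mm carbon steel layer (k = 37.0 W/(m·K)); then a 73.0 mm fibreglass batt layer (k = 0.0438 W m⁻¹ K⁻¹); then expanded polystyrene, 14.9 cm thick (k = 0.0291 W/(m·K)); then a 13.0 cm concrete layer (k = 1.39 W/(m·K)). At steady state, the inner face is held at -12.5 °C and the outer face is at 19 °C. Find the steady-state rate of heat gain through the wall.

Q = 127 W

Resistance network (inner→outer):
  R_carbon steel = L/(kA) = 0.00645/(37.0·27.7) = 6.293×10^-6 K/W
  R_fibreglass batt = L/(kA) = 0.0730/(0.0438·27.7) = 0.06017 K/W
  R_expanded polystyrene = L/(kA) = 0.149/(0.0291·27.7) = 0.1848 K/W
  R_concrete = L/(kA) = 0.130/(1.39·27.7) = 0.003376 K/W
ΣR = 6.293×10^-6 + 0.06017 + 0.1848 + 0.003376 = 0.2484 K/W
Q = ΔT/ΣR = (-12.5 °C − 19 °C)/0.2484 = -127 W
(Negative Q ⇒ heat flows inward; heat gain = 127 W.)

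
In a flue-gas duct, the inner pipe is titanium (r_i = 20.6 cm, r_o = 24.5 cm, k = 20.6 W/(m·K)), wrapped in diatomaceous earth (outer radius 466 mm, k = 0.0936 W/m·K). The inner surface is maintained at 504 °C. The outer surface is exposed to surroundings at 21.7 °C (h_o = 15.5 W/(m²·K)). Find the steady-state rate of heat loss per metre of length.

Treat each layer as a resistance in series:
  R'_titanium = ln(0.245/0.206)/(2πk) = 0.1734/(2π·20.6) = 0.001340 m·K/W
  R'_diatomaceous earth = ln(0.466/0.245)/(2πk) = 0.6429/(2π·0.0936) = 1.093 m·K/W
  R'_conv,out = 1/(2πr h) = 1/(2π·0.466·15.5) = 0.02203 m·K/W
ΣR = 0.001340 + 1.093 + 0.02203 = 1.116 m·K/W
Q' = ΔT/ΣR = (504 °C − 21.7 °C)/1.116 = 432 W/m

Q' = 432 W/m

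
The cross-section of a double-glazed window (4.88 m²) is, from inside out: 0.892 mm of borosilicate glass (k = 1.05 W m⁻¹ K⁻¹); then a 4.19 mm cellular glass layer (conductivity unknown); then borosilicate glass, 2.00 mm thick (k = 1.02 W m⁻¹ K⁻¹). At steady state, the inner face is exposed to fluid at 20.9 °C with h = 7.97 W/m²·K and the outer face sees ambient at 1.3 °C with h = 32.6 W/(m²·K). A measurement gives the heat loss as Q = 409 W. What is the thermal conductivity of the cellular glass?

k = 0.0559 W/m·K

ΣR = ΔT/Q = |20.9 − 1.3|/409 = 0.04792 K/W
Known resistances:
  R_conv,in = 1/(hA) = 1/(7.97·4.88) = 0.02571 K/W
  R_borosilicate glass = L/(kA) = 8.92×10^-4/(1.05·4.88) = 1.741×10^-4 K/W
  R_borosilicate glass = L/(kA) = 0.00200/(1.02·4.88) = 4.018×10^-4 K/W
  R_conv,out = 1/(hA) = 1/(32.6·4.88) = 0.006286 K/W
R_cellular glass = ΣR − ΣR_known = 0.04792 − 0.03257 = 0.01535 K/W
L/(kA) = 0.01535 ⇒ k = 0.00419/(0.01535·4.88) = 0.0559 W/m·K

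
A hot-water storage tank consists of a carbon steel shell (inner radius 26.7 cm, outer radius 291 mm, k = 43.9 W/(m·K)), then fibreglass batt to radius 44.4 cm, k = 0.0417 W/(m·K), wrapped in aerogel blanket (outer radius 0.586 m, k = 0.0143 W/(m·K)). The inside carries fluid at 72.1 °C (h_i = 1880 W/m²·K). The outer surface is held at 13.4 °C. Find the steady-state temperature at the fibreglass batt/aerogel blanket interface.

T = 47.0 °C

Series thermal resistances, inner to outer:
  R_conv,in = 1/(4πr²h) = 1/(4π·0.267²·1880) = 5.938×10^-4 K/W
  R_carbon steel = (1/0.267 − 1/0.291)/(4πk) = 0.3089/(4π·43.9) = 5.599×10^-4 K/W
  R_fibreglass batt = (1/0.291 − 1/0.444)/(4πk) = 1.184/(4π·0.0417) = 2.260 K/W
  R_aerogel blanket = (1/0.444 − 1/0.586)/(4πk) = 0.5458/(4π·0.0143) = 3.037 K/W
ΣR = 5.938×10^-4 + 5.599×10^-4 + 2.260 + 3.037 = 5.298 K/W
Q = ΔT/ΣR = (72.1 °C − 13.4 °C)/5.298 = 11.08 W
From the inner boundary to the fibreglass batt/aerogel blanket interface, ΣR_partial = 2.261 K/W.
T_interface = T_in − Q·ΣR_partial = 72.1 °C − (11.08)(2.261) = 47.0 °C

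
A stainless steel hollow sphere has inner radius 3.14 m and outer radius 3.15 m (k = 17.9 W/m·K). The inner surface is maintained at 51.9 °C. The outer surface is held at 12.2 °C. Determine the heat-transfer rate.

Q = 8830 kW

Q = 4πk·ΔT/(1/r₁ − 1/r₂) = 4π × 17.9 × 39.7 / (1/3.14 − 1/3.15) = 8.83×10^6 W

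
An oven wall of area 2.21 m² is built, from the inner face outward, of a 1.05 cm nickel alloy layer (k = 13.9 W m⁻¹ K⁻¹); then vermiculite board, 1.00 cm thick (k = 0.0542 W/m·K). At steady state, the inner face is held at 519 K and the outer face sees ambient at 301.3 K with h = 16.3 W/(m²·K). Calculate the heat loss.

Treat each layer as a resistance in series:
  R_nickel alloy = L/(kA) = 0.0105/(13.9·2.21) = 3.418×10^-4 K/W
  R_vermiculite board = L/(kA) = 0.0100/(0.0542·2.21) = 0.08348 K/W
  R_conv,out = 1/(hA) = 1/(16.3·2.21) = 0.02776 K/W
ΣR = 3.418×10^-4 + 0.08348 + 0.02776 = 0.1116 K/W
Q = ΔT/ΣR = (519 K − 301.3 K)/0.1116 = 1950 W

Q = 1950 W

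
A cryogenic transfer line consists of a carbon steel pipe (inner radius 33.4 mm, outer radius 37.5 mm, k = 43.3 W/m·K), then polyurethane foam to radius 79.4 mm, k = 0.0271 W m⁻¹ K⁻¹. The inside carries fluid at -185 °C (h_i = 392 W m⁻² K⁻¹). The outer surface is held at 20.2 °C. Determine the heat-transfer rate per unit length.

Treat each layer as a resistance in series:
  R'_conv,in = 1/(2πr h) = 1/(2π·0.0334·392) = 0.01216 m·K/W
  R'_carbon steel = ln(0.0375/0.0334)/(2πk) = 0.1158/(2π·43.3) = 4.256×10^-4 m·K/W
  R'_polyurethane foam = ln(0.0794/0.0375)/(2πk) = 0.7502/(2π·0.0271) = 4.406 m·K/W
ΣR = 0.01216 + 4.256×10^-4 + 4.406 = 4.419 m·K/W
Q' = ΔT/ΣR = (-185 °C − 20.2 °C)/4.419 = -46.4 W/m
(Negative Q' ⇒ heat flows inward; heat gain = 46.4 W/m.)

Q' = 46.4 W/m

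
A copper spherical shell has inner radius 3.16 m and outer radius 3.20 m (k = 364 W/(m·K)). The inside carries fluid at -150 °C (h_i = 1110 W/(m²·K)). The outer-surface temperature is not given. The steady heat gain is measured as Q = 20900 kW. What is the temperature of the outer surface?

Sum the resistances:
  R_conv,in = 1/(4πr²h) = 1/(4π·3.16²·1110) = 7.179×10^-6 K/W
  R_copper = (1/3.16 − 1/3.20)/(4πk) = 0.003956/(4π·364) = 8.648×10^-7 K/W
ΣR = 8.044×10^-6 K/W
ΔT = Q·ΣR = 2.09×10^7 × 8.044×10^-6 = 168.1 K
Heat flows inward, so T_out = T_in + ΔT = -150 + 168.1 = 18.1 °C

T_out = 18.1 °C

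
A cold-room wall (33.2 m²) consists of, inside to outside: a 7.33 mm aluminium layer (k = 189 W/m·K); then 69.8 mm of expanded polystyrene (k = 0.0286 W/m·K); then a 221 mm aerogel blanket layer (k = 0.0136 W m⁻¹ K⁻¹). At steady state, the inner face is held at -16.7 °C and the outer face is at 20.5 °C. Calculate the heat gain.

Q = 66.1 W

Treat each layer as a resistance in series:
  R_aluminium = L/(kA) = 0.00733/(189·33.2) = 1.168×10^-6 K/W
  R_expanded polystyrene = L/(kA) = 0.0698/(0.0286·33.2) = 0.07351 K/W
  R_aerogel blanket = L/(kA) = 0.221/(0.0136·33.2) = 0.4895 K/W
ΣR = 1.168×10^-6 + 0.07351 + 0.4895 = 0.5630 K/W
Q = ΔT/ΣR = (-16.7 °C − 20.5 °C)/0.5630 = -66.1 W
(Negative Q ⇒ heat flows inward; heat gain = 66.1 W.)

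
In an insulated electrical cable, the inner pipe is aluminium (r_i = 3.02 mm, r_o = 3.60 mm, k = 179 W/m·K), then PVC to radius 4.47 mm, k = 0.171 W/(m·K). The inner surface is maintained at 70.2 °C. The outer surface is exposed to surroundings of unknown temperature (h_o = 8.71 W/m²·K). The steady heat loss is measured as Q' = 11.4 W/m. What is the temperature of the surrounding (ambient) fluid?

Sum the resistances:
  R'_aluminium = ln(0.00360/0.00302)/(2πk) = 0.1757/(2π·179) = 1.562×10^-4 m·K/W
  R'_PVC = ln(0.00447/0.00360)/(2πk) = 0.2165/(2π·0.171) = 0.2015 m·K/W
  R'_conv,out = 1/(2πr h) = 1/(2π·0.00447·8.71) = 4.088 m·K/W
ΣR = 4.289 m·K/W
ΔT = Q'·ΣR = 11.4 × 4.289 = 48.89 K
Heat flows outward, so T_out = T_in − ΔT = 70.2 − 48.89 = 21.3 °C

T_out = 21.3 °C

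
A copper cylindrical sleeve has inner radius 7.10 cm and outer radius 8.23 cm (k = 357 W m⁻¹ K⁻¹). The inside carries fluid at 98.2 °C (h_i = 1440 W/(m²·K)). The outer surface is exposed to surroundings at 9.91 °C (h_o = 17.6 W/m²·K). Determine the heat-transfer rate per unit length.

Q' = 792 W/m

Treat each layer as a resistance in series:
  R'_conv,in = 1/(2πr h) = 1/(2π·0.0710·1440) = 0.001557 m·K/W
  R'_copper = ln(0.0823/0.0710)/(2πk) = 0.1477/(2π·357) = 6.584×10^-5 m·K/W
  R'_conv,out = 1/(2πr h) = 1/(2π·0.0823·17.6) = 0.1099 m·K/W
ΣR = 0.001557 + 6.584×10^-5 + 0.1099 = 0.1115 m·K/W
Q' = ΔT/ΣR = (98.2 °C − 9.91 °C)/0.1115 = 792 W/m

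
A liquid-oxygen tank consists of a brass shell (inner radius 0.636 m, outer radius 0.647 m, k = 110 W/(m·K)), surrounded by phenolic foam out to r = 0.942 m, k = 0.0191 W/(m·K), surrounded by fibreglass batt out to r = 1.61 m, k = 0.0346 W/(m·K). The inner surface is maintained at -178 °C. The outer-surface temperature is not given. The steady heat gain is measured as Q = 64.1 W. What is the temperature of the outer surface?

Series resistances:
  R_brass = (1/0.636 − 1/0.647)/(4πk) = 0.02673/(4π·110) = 1.934×10^-5 K/W
  R_phenolic foam = (1/0.647 − 1/0.942)/(4πk) = 0.4840/(4π·0.0191) = 2.017 K/W
  R_fibreglass batt = (1/0.942 − 1/1.61)/(4πk) = 0.4405/(4π·0.0346) = 1.013 K/W
ΣR = 3.030 K/W
ΔT = Q·ΣR = 64.1 × 3.030 = 194.2 K
Heat flows inward, so T_out = T_in + ΔT = -178 + 194.2 = 16.2 °C

T_out = 16.2 °C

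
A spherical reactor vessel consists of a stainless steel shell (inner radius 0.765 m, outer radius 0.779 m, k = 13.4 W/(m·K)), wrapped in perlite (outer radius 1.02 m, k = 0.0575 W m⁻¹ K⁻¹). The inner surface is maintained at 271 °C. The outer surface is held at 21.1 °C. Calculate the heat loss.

Q = 595 W

Series thermal resistances, inner to outer:
  R_stainless steel = (1/0.765 − 1/0.779)/(4πk) = 0.02349/(4π·13.4) = 1.395×10^-4 K/W
  R_perlite = (1/0.779 − 1/1.02)/(4πk) = 0.3033/(4π·0.0575) = 0.4198 K/W
ΣR = 1.395×10^-4 + 0.4198 = 0.4199 K/W
Q = ΔT/ΣR = (271 °C − 21.1 °C)/0.4199 = 595 W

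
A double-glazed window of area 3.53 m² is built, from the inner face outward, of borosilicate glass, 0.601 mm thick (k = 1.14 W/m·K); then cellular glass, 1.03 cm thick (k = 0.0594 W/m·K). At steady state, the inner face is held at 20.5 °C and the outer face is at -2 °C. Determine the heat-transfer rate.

Resistance network (inner→outer):
  R_borosilicate glass = L/(kA) = 6.01×10^-4/(1.14·3.53) = 1.493×10^-4 K/W
  R_cellular glass = L/(kA) = 0.0103/(0.0594·3.53) = 0.04912 K/W
ΣR = 1.493×10^-4 + 0.04912 = 0.04927 K/W
Q = ΔT/ΣR = (20.5 °C − -2 °C)/0.04927 = 457 W

Q = 457 W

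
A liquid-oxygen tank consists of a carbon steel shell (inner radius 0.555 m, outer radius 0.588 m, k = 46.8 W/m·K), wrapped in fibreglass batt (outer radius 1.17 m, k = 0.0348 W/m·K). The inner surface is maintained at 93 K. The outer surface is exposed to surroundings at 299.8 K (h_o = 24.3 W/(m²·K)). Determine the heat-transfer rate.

Q = 107 W

Treat each layer as a resistance in series:
  R_carbon steel = (1/0.555 − 1/0.588)/(4πk) = 0.1011/(4π·46.8) = 1.719×10^-4 K/W
  R_fibreglass batt = (1/0.588 − 1/1.17)/(4πk) = 0.8460/(4π·0.0348) = 1.935 K/W
  R_conv,out = 1/(4πr²h) = 1/(4π·1.17²·24.3) = 0.002392 K/W
ΣR = 1.719×10^-4 + 1.935 + 0.002392 = 1.938 K/W
Q = ΔT/ΣR = (93 K − 299.8 K)/1.938 = -107 W
(Negative Q ⇒ heat flows inward; heat gain = 107 W.)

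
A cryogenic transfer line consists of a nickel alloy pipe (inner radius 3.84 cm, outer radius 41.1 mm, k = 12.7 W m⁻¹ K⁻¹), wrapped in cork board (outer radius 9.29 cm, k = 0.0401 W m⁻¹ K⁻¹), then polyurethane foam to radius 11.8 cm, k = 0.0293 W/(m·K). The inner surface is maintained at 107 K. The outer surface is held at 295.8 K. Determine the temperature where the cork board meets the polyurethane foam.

Series thermal resistances, inner to outer:
  R'_nickel alloy = ln(0.0411/0.0384)/(2πk) = 0.06795/(2π·12.7) = 8.515×10^-4 m·K/W
  R'_cork board = ln(0.0929/0.0411)/(2πk) = 0.8155/(2π·0.0401) = 3.237 m·K/W
  R'_polyurethane foam = ln(0.118/0.0929)/(2πk) = 0.2392/(2π·0.0293) = 1.299 m·K/W
ΣR = 8.515×10^-4 + 3.237 + 1.299 = 4.537 m·K/W
Q' = ΔT/ΣR = (107 K − 295.8 K)/4.537 = -41.61 W/m
From the inner boundary to the cork board/polyurethane foam interface, ΣR_partial = 3.238 m·K/W.
T_interface = T_in − Q'·ΣR_partial = 107 K − (-41.61)(3.238) = 241.7 K

T = 241.7 K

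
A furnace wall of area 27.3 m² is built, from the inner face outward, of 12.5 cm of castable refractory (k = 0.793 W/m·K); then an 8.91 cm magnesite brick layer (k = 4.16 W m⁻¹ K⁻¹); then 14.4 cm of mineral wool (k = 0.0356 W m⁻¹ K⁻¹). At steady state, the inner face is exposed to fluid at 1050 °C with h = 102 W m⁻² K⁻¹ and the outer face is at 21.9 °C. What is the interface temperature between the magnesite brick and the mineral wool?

T = 1004 °C

Treat each layer as a resistance in series:
  R_conv,in = 1/(hA) = 1/(102·27.3) = 3.591×10^-4 K/W
  R_castable refractory = L/(kA) = 0.125/(0.793·27.3) = 0.005774 K/W
  R_magnesite brick = L/(kA) = 0.0891/(4.16·27.3) = 7.846×10^-4 K/W
  R_mineral wool = L/(kA) = 0.144/(0.0356·27.3) = 0.1482 K/W
ΣR = 3.591×10^-4 + 0.005774 + 7.846×10^-4 + 0.1482 = 0.1551 K/W
Q = ΔT/ΣR = (1050 °C − 21.9 °C)/0.1551 = 6629 W
From the inner boundary to the magnesite brick/mineral wool interface, ΣR_partial = 0.006918 K/W.
T_interface = T_in − Q·ΣR_partial = 1050 °C − (6629)(0.006918) = 1004 °C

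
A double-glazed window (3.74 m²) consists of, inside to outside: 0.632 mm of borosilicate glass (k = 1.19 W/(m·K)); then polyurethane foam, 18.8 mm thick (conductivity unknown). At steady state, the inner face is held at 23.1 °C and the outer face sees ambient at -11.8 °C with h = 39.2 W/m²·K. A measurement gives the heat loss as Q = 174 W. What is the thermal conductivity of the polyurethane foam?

k = 0.0260 W/m·K

ΣR = ΔT/Q = |23.1 − -11.8|/174 = 0.2006 K/W
Known resistances:
  R_borosilicate glass = L/(kA) = 6.32×10^-4/(1.19·3.74) = 1.420×10^-4 K/W
  R_conv,out = 1/(hA) = 1/(39.2·3.74) = 0.006821 K/W
R_polyurethane foam = ΣR − ΣR_known = 0.2006 − 0.006963 = 0.1936 K/W
L/(kA) = 0.1936 ⇒ k = 0.0188/(0.1936·3.74) = 0.0260 W/m·K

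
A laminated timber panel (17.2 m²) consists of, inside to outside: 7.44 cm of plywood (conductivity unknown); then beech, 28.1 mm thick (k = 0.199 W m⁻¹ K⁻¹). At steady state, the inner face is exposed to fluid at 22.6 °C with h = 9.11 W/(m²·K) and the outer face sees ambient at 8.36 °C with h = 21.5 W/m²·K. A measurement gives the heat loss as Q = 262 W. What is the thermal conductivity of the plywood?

k = 0.117 W/m·K

ΣR = ΔT/Q = |22.6 − 8.36|/262 = 0.05435 K/W
Known resistances:
  R_conv,in = 1/(hA) = 1/(9.11·17.2) = 0.006382 K/W
  R_beech = L/(kA) = 0.0281/(0.199·17.2) = 0.008210 K/W
  R_conv,out = 1/(hA) = 1/(21.5·17.2) = 0.002704 K/W
R_plywood = ΣR − ΣR_known = 0.05435 − 0.01730 = 0.03705 K/W
L/(kA) = 0.03705 ⇒ k = 0.0744/(0.03705·17.2) = 0.117 W/m·K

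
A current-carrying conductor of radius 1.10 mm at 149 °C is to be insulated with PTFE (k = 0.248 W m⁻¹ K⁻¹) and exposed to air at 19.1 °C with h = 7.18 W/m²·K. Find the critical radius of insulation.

For a cylinder, r_cr = k_ins/h = 0.248/7.18 = 0.0345 m = 3.45 cm

r_cr = 3.45 cm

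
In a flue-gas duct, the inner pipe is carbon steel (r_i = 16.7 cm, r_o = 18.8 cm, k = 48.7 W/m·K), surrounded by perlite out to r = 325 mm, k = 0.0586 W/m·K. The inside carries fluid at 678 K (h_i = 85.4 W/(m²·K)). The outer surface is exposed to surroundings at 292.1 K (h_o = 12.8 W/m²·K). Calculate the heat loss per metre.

Resistance network (inner→outer):
  R'_conv,in = 1/(2πr h) = 1/(2π·0.167·85.4) = 0.01116 m·K/W
  R'_carbon steel = ln(0.188/0.167)/(2πk) = 0.1184/(2π·48.7) = 3.871×10^-4 m·K/W
  R'_perlite = ln(0.325/0.188)/(2πk) = 0.5474/(2π·0.0586) = 1.487 m·K/W
  R'_conv,out = 1/(2πr h) = 1/(2π·0.325·12.8) = 0.03826 m·K/W
ΣR = 0.01116 + 3.871×10^-4 + 1.487 + 0.03826 = 1.537 m·K/W
Q' = ΔT/ΣR = (678 K − 292.1 K)/1.537 = 251 W/m

Q' = 251 W/m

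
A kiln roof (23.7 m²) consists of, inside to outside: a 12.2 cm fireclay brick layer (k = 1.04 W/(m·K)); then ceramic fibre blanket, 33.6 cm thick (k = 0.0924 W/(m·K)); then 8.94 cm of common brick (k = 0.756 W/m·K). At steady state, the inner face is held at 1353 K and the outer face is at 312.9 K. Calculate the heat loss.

Q = 6.37 kW

Resistance network (inner→outer):
  R_fireclay brick = L/(kA) = 0.122/(1.04·23.7) = 0.004950 K/W
  R_ceramic fibre blanket = L/(kA) = 0.336/(0.0924·23.7) = 0.1534 K/W
  R_common brick = L/(kA) = 0.0894/(0.756·23.7) = 0.004990 K/W
ΣR = 0.004950 + 0.1534 + 0.004990 = 0.1633 K/W
Q = ΔT/ΣR = (1353 K − 312.9 K)/0.1633 = 6370 W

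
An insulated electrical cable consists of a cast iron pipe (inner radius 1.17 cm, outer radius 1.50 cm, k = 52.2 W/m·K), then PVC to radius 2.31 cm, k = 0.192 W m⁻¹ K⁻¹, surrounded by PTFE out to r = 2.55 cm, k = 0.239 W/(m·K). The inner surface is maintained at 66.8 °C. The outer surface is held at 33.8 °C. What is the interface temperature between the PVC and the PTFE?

Series thermal resistances, inner to outer:
  R'_cast iron = ln(0.0150/0.0117)/(2πk) = 0.2485/(2π·52.2) = 7.575×10^-4 m·K/W
  R'_PVC = ln(0.0231/0.0150)/(2πk) = 0.4318/(2π·0.192) = 0.3579 m·K/W
  R'_PTFE = ln(0.0255/0.0231)/(2πk) = 0.09885/(2π·0.239) = 0.06582 m·K/W
ΣR = 7.575×10^-4 + 0.3579 + 0.06582 = 0.4245 m·K/W
Q' = ΔT/ΣR = (66.8 °C − 33.8 °C)/0.4245 = 77.74 W/m
From the inner boundary to the PVC/PTFE interface, ΣR_partial = 0.3587 m·K/W.
T_interface = T_in − Q'·ΣR_partial = 66.8 °C − (77.74)(0.3587) = 38.9 °C

T = 38.9 °C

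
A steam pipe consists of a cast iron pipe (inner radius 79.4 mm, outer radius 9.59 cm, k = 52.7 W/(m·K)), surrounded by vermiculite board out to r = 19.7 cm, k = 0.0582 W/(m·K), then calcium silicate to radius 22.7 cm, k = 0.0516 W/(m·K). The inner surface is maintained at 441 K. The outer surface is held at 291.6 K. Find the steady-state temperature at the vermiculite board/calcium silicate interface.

Series thermal resistances, inner to outer:
  R'_cast iron = ln(0.0959/0.0794)/(2πk) = 0.1888/(2π·52.7) = 5.702×10^-4 m·K/W
  R'_vermiculite board = ln(0.197/0.0959)/(2πk) = 0.7199/(2π·0.0582) = 1.969 m·K/W
  R'_calcium silicate = ln(0.227/0.197)/(2πk) = 0.1417/(2π·0.0516) = 0.4372 m·K/W
ΣR = 5.702×10^-4 + 1.969 + 0.4372 = 2.407 m·K/W
Q' = ΔT/ΣR = (441 K − 291.6 K)/2.407 = 62.07 W/m
From the inner boundary to the vermiculite board/calcium silicate interface, ΣR_partial = 1.970 m·K/W.
T_interface = T_in − Q'·ΣR_partial = 441 K − (62.07)(1.970) = 318.7 K

T = 318.7 K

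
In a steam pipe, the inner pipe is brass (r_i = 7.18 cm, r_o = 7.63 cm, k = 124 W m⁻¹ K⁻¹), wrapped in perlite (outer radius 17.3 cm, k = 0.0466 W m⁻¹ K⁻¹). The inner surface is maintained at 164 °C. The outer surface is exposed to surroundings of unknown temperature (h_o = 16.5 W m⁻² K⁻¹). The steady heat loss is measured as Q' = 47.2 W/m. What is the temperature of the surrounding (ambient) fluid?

Series resistances:
  R'_brass = ln(0.0763/0.0718)/(2πk) = 0.06079/(2π·124) = 7.802×10^-5 m·K/W
  R'_perlite = ln(0.173/0.0763)/(2πk) = 0.8186/(2π·0.0466) = 2.796 m·K/W
  R'_conv,out = 1/(2πr h) = 1/(2π·0.173·16.5) = 0.05576 m·K/W
ΣR = 2.852 m·K/W
ΔT = Q'·ΣR = 47.2 × 2.852 = 134.6 K
Heat flows outward, so T_out = T_in − ΔT = 164 − 134.6 = 29.4 °C

T_out = 29.4 °C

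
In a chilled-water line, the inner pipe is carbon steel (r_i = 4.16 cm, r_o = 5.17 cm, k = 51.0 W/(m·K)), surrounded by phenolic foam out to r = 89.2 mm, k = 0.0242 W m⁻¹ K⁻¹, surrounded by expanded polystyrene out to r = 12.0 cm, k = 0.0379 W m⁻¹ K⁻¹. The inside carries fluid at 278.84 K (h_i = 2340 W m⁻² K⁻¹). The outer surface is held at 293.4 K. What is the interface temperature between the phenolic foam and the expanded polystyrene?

Treat each layer as a resistance in series:
  R'_conv,in = 1/(2πr h) = 1/(2π·0.0416·2340) = 0.001635 m·K/W
  R'_carbon steel = ln(0.0517/0.0416)/(2πk) = 0.2174/(2π·51.0) = 6.783×10^-4 m·K/W
  R'_phenolic foam = ln(0.0892/0.0517)/(2πk) = 0.5454/(2π·0.0242) = 3.587 m·K/W
  R'_expanded polystyrene = ln(0.120/0.0892)/(2πk) = 0.2966/(2π·0.0379) = 1.246 m·K/W
ΣR = 0.001635 + 6.783×10^-4 + 3.587 + 1.246 = 4.835 m·K/W
Q' = ΔT/ΣR = (278.84 K − 293.4 K)/4.835 = -3.011 W/m
From the inner boundary to the phenolic foam/expanded polystyrene interface, ΣR_partial = 3.589 m·K/W.
T_interface = T_in − Q'·ΣR_partial = 278.84 K − (-3.011)(3.589) = 289.6 K

T = 289.6 K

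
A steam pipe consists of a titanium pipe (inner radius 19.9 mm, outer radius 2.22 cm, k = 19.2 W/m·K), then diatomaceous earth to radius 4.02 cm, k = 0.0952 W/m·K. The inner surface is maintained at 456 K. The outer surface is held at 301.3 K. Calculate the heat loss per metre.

Q' = 156 W/m

Resistance network (inner→outer):
  R'_titanium = ln(0.0222/0.0199)/(2πk) = 0.1094/(2π·19.2) = 9.066×10^-4 m·K/W
  R'_diatomaceous earth = ln(0.0402/0.0222)/(2πk) = 0.5938/(2π·0.0952) = 0.9927 m·K/W
ΣR = 9.066×10^-4 + 0.9927 = 0.9936 m·K/W
Q' = ΔT/ΣR = (456 K − 301.3 K)/0.9936 = 156 W/m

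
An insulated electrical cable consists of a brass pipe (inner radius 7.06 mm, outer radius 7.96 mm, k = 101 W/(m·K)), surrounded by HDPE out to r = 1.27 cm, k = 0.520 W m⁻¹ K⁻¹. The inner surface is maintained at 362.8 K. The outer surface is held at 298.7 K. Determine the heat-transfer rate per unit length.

Series thermal resistances, inner to outer:
  R'_brass = ln(0.00796/0.00706)/(2πk) = 0.1200/(2π·101) = 1.891×10^-4 m·K/W
  R'_HDPE = ln(0.0127/0.00796)/(2πk) = 0.4672/(2π·0.520) = 0.1430 m·K/W
ΣR = 1.891×10^-4 + 0.1430 = 0.1432 m·K/W
Q' = ΔT/ΣR = (362.8 K − 298.7 K)/0.1432 = 448 W/m

Q' = 448 W/m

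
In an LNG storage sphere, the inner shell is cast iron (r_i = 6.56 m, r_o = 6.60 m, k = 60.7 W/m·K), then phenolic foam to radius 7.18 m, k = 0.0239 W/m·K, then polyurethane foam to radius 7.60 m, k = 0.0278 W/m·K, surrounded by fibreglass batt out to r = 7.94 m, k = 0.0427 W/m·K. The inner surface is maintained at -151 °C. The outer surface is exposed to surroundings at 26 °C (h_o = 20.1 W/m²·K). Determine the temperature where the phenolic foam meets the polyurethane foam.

Treat each layer as a resistance in series:
  R_cast iron = (1/6.56 − 1/6.60)/(4πk) = 9.239×10^-4/(4π·60.7) = 1.211×10^-6 K/W
  R_phenolic foam = (1/6.60 − 1/7.18)/(4πk) = 0.01224/(4π·0.0239) = 0.04075 K/W
  R_polyurethane foam = (1/7.18 − 1/7.60)/(4πk) = 0.007697/(4π·0.0278) = 0.02203 K/W
  R_fibreglass batt = (1/7.60 − 1/7.94)/(4πk) = 0.005634/(4π·0.0427) = 0.01050 K/W
  R_conv,out = 1/(4πr²h) = 1/(4π·7.94²·20.1) = 6.280×10^-5 K/W
ΣR = 1.211×10^-6 + 0.04075 + 0.02203 + 0.01050 + 6.280×10^-5 = 0.07334 K/W
Q = ΔT/ΣR = (-151 °C − 26 °C)/0.07334 = -2413 W
From the inner boundary to the phenolic foam/polyurethane foam interface, ΣR_partial = 0.04075 K/W.
T_interface = T_in − Q·ΣR_partial = -151 °C − (-2413)(0.04075) = -52.7 °C

T = -52.7 °C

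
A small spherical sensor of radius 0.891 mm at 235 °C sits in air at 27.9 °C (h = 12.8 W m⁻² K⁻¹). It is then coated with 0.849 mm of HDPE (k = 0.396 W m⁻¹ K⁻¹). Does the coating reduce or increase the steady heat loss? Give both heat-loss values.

Critical radius for a sphere: r_cr = 2k/h = 0.0619 m = 6.19 cm.
Outer radius after coating: r₂ = 8.91×10^-4 + 8.49×10^-4 = 0.001740 m.
Since r₁ < r_cr and r₂ ≤ r_cr, the coating moves toward the maximum at r_cr — heat loss rises.
Bare: R = 1/(4πr₁²h) = 7831 K/W; Q = 207.1/7831 = 0.0264 W.
Coated: R = R_cond + R_conv = 2163 K/W; Q = 207.1/2163 = 0.0957 W.

increases: 0.0264 → 0.0957 W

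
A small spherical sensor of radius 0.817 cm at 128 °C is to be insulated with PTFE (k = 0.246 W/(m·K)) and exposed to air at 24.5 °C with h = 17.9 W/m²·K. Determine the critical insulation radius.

r_cr = 2.75 cm

For a sphere, r_cr = 2k_ins/h = 2·0.246/17.9 = 0.0275 m = 2.75 cm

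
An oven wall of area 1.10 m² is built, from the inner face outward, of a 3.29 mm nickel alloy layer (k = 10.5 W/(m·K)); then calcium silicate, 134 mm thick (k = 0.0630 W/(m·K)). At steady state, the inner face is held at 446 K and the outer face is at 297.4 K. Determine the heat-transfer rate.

Treat each layer as a resistance in series:
  R_nickel alloy = L/(kA) = 0.00329/(10.5·1.10) = 2.848×10^-4 K/W
  R_calcium silicate = L/(kA) = 0.134/(0.0630·1.10) = 1.934 K/W
ΣR = 2.848×10^-4 + 1.934 = 1.934 K/W
Q = ΔT/ΣR = (446 K − 297.4 K)/1.934 = 76.8 W

Q = 76.8 W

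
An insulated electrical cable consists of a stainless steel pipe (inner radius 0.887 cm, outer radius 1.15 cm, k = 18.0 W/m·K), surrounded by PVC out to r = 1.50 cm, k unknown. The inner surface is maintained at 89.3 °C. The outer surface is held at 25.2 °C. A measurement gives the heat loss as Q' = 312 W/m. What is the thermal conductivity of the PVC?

k = 0.208 W/m·K

ΣR = ΔT/Q' = |89.3 − 25.2|/312 = 0.2054 m·K/W
Known resistances:
  R'_stainless steel = ln(0.0115/0.00887)/(2πk) = 0.2597/(2π·18.0) = 0.002296 m·K/W
R_PVC = ΣR − ΣR_known = 0.2054 − 0.002296 = 0.2031 m·K/W
ln(r₂/r₁)/(2πk) = 0.2031 ⇒ k = 0.2657/(2π·0.2031) = 0.208 W/m·K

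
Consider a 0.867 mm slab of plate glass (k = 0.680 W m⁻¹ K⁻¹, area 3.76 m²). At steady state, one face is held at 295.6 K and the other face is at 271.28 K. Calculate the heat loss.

Q = 71.7 kW

Q = kA·ΔT/L = 0.680 × 3.76 × |295.6 K − 271.28 K| / 8.67×10^-4 = 71700 W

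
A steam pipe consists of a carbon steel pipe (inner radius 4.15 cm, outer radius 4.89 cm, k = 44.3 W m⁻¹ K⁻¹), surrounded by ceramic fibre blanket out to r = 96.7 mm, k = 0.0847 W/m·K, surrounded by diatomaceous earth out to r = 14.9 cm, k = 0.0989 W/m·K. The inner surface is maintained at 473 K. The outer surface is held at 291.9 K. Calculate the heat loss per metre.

Q' = 91.6 W/m

Treat each layer as a resistance in series:
  R'_carbon steel = ln(0.0489/0.0415)/(2πk) = 0.1641/(2π·44.3) = 5.895×10^-4 m·K/W
  R'_ceramic fibre blanket = ln(0.0967/0.0489)/(2πk) = 0.6818/(2π·0.0847) = 1.281 m·K/W
  R'_diatomaceous earth = ln(0.149/0.0967)/(2πk) = 0.4323/(2π·0.0989) = 0.6957 m·K/W
ΣR = 5.895×10^-4 + 1.281 + 0.6957 = 1.977 m·K/W
Q' = ΔT/ΣR = (473 K − 291.9 K)/1.977 = 91.6 W/m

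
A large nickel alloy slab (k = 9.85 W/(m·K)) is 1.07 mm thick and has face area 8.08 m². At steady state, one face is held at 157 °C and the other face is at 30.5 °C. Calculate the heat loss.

Q = kA·ΔT/L = 9.85 × 8.08 × |157 °C − 30.5 °C| / 0.00107 = 9.41×10^6 W

Q = 9.41×10^6 W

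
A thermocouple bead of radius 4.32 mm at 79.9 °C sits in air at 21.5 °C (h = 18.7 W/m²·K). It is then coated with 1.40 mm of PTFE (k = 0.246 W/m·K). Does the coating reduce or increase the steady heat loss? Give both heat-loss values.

Critical radius for a sphere: r_cr = 2k/h = 0.0263 m = 2.63 cm.
Outer radius after coating: r₂ = 0.00432 + 0.00140 = 0.00572 m.
Since r₁ < r_cr and r₂ ≤ r_cr, the coating moves toward the maximum at r_cr — heat loss rises.
Bare: R = 1/(4πr₁²h) = 228.0 K/W; Q = 58.4/228.0 = 0.256 W.
Coated: R = R_cond + R_conv = 148.4 K/W; Q = 58.4/148.4 = 0.394 W.

increases: 0.256 → 0.394 W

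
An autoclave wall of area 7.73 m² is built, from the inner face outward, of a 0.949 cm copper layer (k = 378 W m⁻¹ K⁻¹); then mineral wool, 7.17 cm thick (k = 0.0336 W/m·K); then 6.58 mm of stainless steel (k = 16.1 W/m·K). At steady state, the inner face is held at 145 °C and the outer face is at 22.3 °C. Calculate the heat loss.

Resistance network (inner→outer):
  R_copper = L/(kA) = 0.00949/(378·7.73) = 3.248×10^-6 K/W
  R_mineral wool = L/(kA) = 0.0717/(0.0336·7.73) = 0.2761 K/W
  R_stainless steel = L/(kA) = 0.00658/(16.1·7.73) = 5.287×10^-5 K/W
ΣR = 3.248×10^-6 + 0.2761 + 5.287×10^-5 = 0.2762 K/W
Q = ΔT/ΣR = (145 °C − 22.3 °C)/0.2762 = 444 W

Q = 444 W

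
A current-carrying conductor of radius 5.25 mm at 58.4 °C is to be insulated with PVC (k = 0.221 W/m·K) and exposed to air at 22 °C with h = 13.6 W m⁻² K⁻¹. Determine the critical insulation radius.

For a cylinder, r_cr = k_ins/h = 0.221/13.6 = 0.0163 m = 1.62 cm

r_cr = 1.62 cm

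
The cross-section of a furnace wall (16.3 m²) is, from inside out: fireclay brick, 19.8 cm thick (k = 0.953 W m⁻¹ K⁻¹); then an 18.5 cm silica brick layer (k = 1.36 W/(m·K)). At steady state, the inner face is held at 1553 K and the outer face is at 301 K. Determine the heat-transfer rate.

Q = 59.4 kW

Series thermal resistances, inner to outer:
  R_fireclay brick = L/(kA) = 0.198/(0.953·16.3) = 0.01275 K/W
  R_silica brick = L/(kA) = 0.185/(1.36·16.3) = 0.008345 K/W
ΣR = 0.01275 + 0.008345 = 0.02109 K/W
Q = ΔT/ΣR = (1553 K − 301 K)/0.02109 = 59400 W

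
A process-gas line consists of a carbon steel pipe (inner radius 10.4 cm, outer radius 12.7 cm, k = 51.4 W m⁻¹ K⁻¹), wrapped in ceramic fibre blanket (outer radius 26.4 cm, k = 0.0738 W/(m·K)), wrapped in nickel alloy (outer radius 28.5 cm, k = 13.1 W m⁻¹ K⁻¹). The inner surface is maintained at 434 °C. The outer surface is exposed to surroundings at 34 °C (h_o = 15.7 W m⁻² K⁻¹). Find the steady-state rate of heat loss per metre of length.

Series thermal resistances, inner to outer:
  R'_carbon steel = ln(0.127/0.104)/(2πk) = 0.1998/(2π·51.4) = 6.186×10^-4 m·K/W
  R'_ceramic fibre blanket = ln(0.264/0.127)/(2πk) = 0.7318/(2π·0.0738) = 1.578 m·K/W
  R'_nickel alloy = ln(0.285/0.264)/(2πk) = 0.07654/(2π·13.1) = 9.299×10^-4 m·K/W
  R'_conv,out = 1/(2πr h) = 1/(2π·0.285·15.7) = 0.03557 m·K/W
ΣR = 6.186×10^-4 + 1.578 + 9.299×10^-4 + 0.03557 = 1.615 m·K/W
Q' = ΔT/ΣR = (434 °C − 34 °C)/1.615 = 248 W/m

Q' = 248 W/m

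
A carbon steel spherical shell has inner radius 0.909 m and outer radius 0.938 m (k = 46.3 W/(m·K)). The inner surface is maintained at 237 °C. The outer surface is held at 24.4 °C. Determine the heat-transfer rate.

Q = 3.64×10^6 W

Q = 4πk·ΔT/(1/r₁ − 1/r₂) = 4π × 46.3 × 212.6 / (1/0.909 − 1/0.938) = 3.64×10^6 W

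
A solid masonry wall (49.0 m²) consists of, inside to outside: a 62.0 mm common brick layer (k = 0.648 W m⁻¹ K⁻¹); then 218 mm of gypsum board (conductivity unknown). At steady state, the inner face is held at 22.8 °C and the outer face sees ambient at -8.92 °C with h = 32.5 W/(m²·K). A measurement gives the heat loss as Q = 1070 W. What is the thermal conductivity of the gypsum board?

ΣR = ΔT/Q = |22.8 − -8.92|/1070 = 0.02964 K/W
Known resistances:
  R_common brick = L/(kA) = 0.0620/(0.648·49.0) = 0.001953 K/W
  R_conv,out = 1/(hA) = 1/(32.5·49.0) = 6.279×10^-4 K/W
R_gypsum board = ΣR − ΣR_known = 0.02964 − 0.002581 = 0.02706 K/W
L/(kA) = 0.02706 ⇒ k = 0.218/(0.02706·49.0) = 0.164 W/m·K

k = 0.164 W/m·K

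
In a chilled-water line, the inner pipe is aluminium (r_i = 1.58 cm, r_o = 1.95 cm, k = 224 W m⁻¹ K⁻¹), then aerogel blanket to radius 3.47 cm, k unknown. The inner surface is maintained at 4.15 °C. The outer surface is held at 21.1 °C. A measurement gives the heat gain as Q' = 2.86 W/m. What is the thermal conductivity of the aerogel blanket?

k = 0.0155 W/m·K

ΣR = ΔT/Q' = |4.15 − 21.1|/2.86 = 5.927 m·K/W
Known resistances:
  R'_aluminium = ln(0.0195/0.0158)/(2πk) = 0.2104/(2π·224) = 1.495×10^-4 m·K/W
R_aerogel blanket = ΣR − ΣR_known = 5.927 − 1.495×10^-4 = 5.927 m·K/W
ln(r₂/r₁)/(2πk) = 5.927 ⇒ k = 0.5763/(2π·5.927) = 0.0155 W/m·K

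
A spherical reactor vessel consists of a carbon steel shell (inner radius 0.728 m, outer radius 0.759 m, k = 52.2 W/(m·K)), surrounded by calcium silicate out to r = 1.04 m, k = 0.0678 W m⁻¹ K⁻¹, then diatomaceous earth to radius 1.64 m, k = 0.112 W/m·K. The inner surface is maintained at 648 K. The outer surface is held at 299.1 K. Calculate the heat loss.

Q = 522 W

Resistance network (inner→outer):
  R_carbon steel = (1/0.728 − 1/0.759)/(4πk) = 0.05610/(4π·52.2) = 8.553×10^-5 K/W
  R_calcium silicate = (1/0.759 − 1/1.04)/(4πk) = 0.3560/(4π·0.0678) = 0.4178 K/W
  R_diatomaceous earth = (1/1.04 − 1/1.64)/(4πk) = 0.3518/(4π·0.112) = 0.2499 K/W
ΣR = 8.553×10^-5 + 0.4178 + 0.2499 = 0.6678 K/W
Q = ΔT/ΣR = (648 K − 299.1 K)/0.6678 = 522 W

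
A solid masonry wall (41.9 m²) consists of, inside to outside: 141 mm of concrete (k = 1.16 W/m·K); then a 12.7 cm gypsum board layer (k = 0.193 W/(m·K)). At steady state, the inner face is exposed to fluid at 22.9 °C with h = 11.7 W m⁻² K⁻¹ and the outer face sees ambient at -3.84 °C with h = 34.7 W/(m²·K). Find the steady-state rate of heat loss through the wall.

Q = 1250 W

Resistance network (inner→outer):
  R_conv,in = 1/(hA) = 1/(11.7·41.9) = 0.002040 K/W
  R_concrete = L/(kA) = 0.141/(1.16·41.9) = 0.002901 K/W
  R_gypsum board = L/(kA) = 0.127/(0.193·41.9) = 0.01570 K/W
  R_conv,out = 1/(hA) = 1/(34.7·41.9) = 6.878×10^-4 K/W
ΣR = 0.002040 + 0.002901 + 0.01570 + 6.878×10^-4 = 0.02133 K/W
Q = ΔT/ΣR = (22.9 °C − -3.84 °C)/0.02133 = 1250 W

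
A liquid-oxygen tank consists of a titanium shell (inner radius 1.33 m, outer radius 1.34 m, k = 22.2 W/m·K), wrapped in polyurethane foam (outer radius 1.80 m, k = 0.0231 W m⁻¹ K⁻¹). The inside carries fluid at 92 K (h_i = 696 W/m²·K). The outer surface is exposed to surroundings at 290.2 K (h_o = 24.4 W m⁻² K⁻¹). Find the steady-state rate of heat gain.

Q = 301 W

Series thermal resistances, inner to outer:
  R_conv,in = 1/(4πr²h) = 1/(4π·1.33²·696) = 6.464×10^-5 K/W
  R_titanium = (1/1.33 − 1/1.34)/(4πk) = 0.005611/(4π·22.2) = 2.011×10^-5 K/W
  R_polyurethane foam = (1/1.34 − 1/1.80)/(4πk) = 0.1907/(4π·0.0231) = 0.6570 K/W
  R_conv,out = 1/(4πr²h) = 1/(4π·1.80²·24.4) = 0.001007 K/W
ΣR = 6.464×10^-5 + 2.011×10^-5 + 0.6570 + 0.001007 = 0.6581 K/W
Q = ΔT/ΣR = (92 K − 290.2 K)/0.6581 = -301 W
(Negative Q ⇒ heat flows inward; heat gain = 301 W.)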